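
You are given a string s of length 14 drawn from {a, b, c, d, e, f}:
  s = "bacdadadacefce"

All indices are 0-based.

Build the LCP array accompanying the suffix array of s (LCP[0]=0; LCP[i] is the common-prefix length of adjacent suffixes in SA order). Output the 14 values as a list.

[0, 2, 1, 3, 0, 0, 1, 2, 0, 2, 4, 0, 1, 0]

rank→(start, suffix):
  0 → (1, 'acdadadacefce')
  1 → (8, 'acefce')
  2 → (6, 'adacefce')
  3 → (4, 'adadacefce')
  4 → (0, 'bacdadadacefce')
  5 → (2, 'cdadadacefce')
  6 → (12, 'ce')
  7 → (9, 'cefce')
  8 → (7, 'dacefce')
  9 → (5, 'dadacefce')
  10 → (3, 'dadadacefce')
  11 → (13, 'e')
  12 → (10, 'efce')
  13 → (11, 'fce')

SA = [1, 8, 6, 4, 0, 2, 12, 9, 7, 5, 3, 13, 10, 11]
[i] adj suffixes → lcp
  [1] 1/8 → 2 ('ac')
  [2] 8/6 → 1 ('a')
  [3] 6/4 → 3 ('ada')
  [4] 4/0 → 0 ('')
  [5] 0/2 → 0 ('')
  [6] 2/12 → 1 ('c')
  [7] 12/9 → 2 ('ce')
  [8] 9/7 → 0 ('')
  [9] 7/5 → 2 ('da')
  [10] 5/3 → 4 ('dada')
  [11] 3/13 → 0 ('')
  [12] 13/10 → 1 ('e')
  [13] 10/11 → 0 ('')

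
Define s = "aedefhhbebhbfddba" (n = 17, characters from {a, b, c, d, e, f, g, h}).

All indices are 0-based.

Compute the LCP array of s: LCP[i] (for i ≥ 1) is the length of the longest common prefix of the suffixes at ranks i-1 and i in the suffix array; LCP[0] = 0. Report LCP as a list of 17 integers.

[0, 1, 0, 1, 1, 1, 0, 1, 1, 0, 1, 1, 0, 1, 0, 2, 1]

rank→(start, suffix):
  0 → (16, 'a')
  1 → (0, 'aedefhhbebhbfddba')
  2 → (15, 'ba')
  3 → (7, 'bebhbfddba')
  4 → (11, 'bfddba')
  5 → (9, 'bhbfddba')
  6 → (14, 'dba')
  7 → (13, 'ddba')
  8 → (2, 'defhhbebhbfddba')
  9 → (8, 'ebhbfddba')
  10 → (1, 'edefhhbebhbfddba')
  11 → (3, 'efhhbebhbfddba')
  12 → (12, 'fddba')
  13 → (4, 'fhhbebhbfddba')
  14 → (6, 'hbebhbfddba')
  15 → (10, 'hbfddba')
  16 → (5, 'hhbebhbfddba')

SA = [16, 0, 15, 7, 11, 9, 14, 13, 2, 8, 1, 3, 12, 4, 6, 10, 5]
i: (SA[i-1],SA[i]) lcp shared
  1: (16,0) 1 'a'
  2: (0,15) 0 ''
  3: (15,7) 1 'b'
  4: (7,11) 1 'b'
  5: (11,9) 1 'b'
  6: (9,14) 0 ''
  7: (14,13) 1 'd'
  8: (13,2) 1 'd'
  9: (2,8) 0 ''
  10: (8,1) 1 'e'
  11: (1,3) 1 'e'
  12: (3,12) 0 ''
  13: (12,4) 1 'f'
  14: (4,6) 0 ''
  15: (6,10) 2 'hb'
  16: (10,5) 1 'h'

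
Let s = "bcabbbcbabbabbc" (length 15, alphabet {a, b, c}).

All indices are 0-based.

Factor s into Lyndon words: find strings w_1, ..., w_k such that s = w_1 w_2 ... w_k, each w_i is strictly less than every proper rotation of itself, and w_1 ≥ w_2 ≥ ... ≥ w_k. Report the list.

["bc", "abbbcb", "abbabbc"]

emit factor 1: 'bc' (i=0, period=2)
emit factor 2: 'abbbcb' (i=2, period=6)
emit factor 3: 'abbabbc' (i=8, period=7)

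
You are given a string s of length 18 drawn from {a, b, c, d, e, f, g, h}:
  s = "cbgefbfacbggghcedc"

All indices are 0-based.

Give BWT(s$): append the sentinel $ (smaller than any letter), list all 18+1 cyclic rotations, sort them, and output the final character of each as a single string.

rank  rotation             last
    0  $cbgefbfacbggghcedc  c
    1  acbggghcedc$cbgefbf  f
    2  bfacbggghcedc$cbgef  f
    3  bgefbfacbggghcedc$c  c
    4  bggghcedc$cbgefbfac  c
    5  c$cbgefbfacbggghced  d
    6  cbgefbfacbggghcedc$  $
    7  cbggghcedc$cbgefbfa  a
    8  cedc$cbgefbfacbgggh  h
    9  dc$cbgefbfacbggghce  e
   10  edc$cbgefbfacbggghc  c
   11  efbfacbggghcedc$cbg  g
   12  facbggghcedc$cbgefb  b
   13  fbfacbggghcedc$cbge  e
   14  gefbfacbggghcedc$cb  b
   15  ggghcedc$cbgefbfacb  b
   16  gghcedc$cbgefbfacbg  g
   17  ghcedc$cbgefbfacbgg  g
   18  hcedc$cbgefbfacbggg  g

cffccd$ahecgbebbggg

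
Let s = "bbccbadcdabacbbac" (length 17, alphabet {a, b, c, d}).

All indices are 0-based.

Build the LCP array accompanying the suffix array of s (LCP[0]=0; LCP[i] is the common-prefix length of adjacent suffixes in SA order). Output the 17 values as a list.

sorted suffixes:
  #0 SA[0]=9  'abacbbac'
  #1 SA[1]=15  'ac'
  #2 SA[2]=11  'acbbac'
  #3 SA[3]=5  'adcdabacbbac'
  #4 SA[4]=14  'bac'
  #5 SA[5]=10  'bacbbac'
  #6 SA[6]=4  'badcdabacbbac'
  #7 SA[7]=13  'bbac'
  #8 SA[8]=0  'bbccbadcdabacbbac'
  #9 SA[9]=1  'bccbadcdabacbbac'
  #10 SA[10]=16  'c'
  #11 SA[11]=3  'cbadcdabacbbac'
  #12 SA[12]=12  'cbbac'
  #13 SA[13]=2  'ccbadcdabacbbac'
  #14 SA[14]=7  'cdabacbbac'
  #15 SA[15]=8  'dabacbbac'
  #16 SA[16]=6  'dcdabacbbac'

SA = [9, 15, 11, 5, 14, 10, 4, 13, 0, 1, 16, 3, 12, 2, 7, 8, 6]
i: (SA[i-1],SA[i]) lcp shared
  1: (9,15) 1 'a'
  2: (15,11) 2 'ac'
  3: (11,5) 1 'a'
  4: (5,14) 0 ''
  5: (14,10) 3 'bac'
  6: (10,4) 2 'ba'
  7: (4,13) 1 'b'
  8: (13,0) 2 'bb'
  9: (0,1) 1 'b'
  10: (1,16) 0 ''
  11: (16,3) 1 'c'
  12: (3,12) 2 'cb'
  13: (12,2) 1 'c'
  14: (2,7) 1 'c'
  15: (7,8) 0 ''
  16: (8,6) 1 'd'

[0, 1, 2, 1, 0, 3, 2, 1, 2, 1, 0, 1, 2, 1, 1, 0, 1]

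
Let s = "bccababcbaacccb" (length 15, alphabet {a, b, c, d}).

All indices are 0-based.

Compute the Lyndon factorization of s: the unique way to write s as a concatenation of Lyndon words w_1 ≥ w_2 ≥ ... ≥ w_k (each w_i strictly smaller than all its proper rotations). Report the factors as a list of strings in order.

emit factor 1: 'bcc' (i=0, period=3)
emit factor 2: 'ababcb' (i=3, period=6)
emit factor 3: 'aacccb' (i=9, period=6)

["bcc", "ababcb", "aacccb"]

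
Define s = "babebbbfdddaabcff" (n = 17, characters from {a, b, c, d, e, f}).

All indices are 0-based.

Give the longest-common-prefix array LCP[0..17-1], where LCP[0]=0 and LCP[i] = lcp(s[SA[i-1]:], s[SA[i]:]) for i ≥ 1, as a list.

sorted suffixes:
  #0 SA[0]=11  'aabcff'
  #1 SA[1]=12  'abcff'
  #2 SA[2]=1  'abebbbfdddaabcff'
  #3 SA[3]=0  'babebbbfdddaabcff'
  #4 SA[4]=4  'bbbfdddaabcff'
  #5 SA[5]=5  'bbfdddaabcff'
  #6 SA[6]=13  'bcff'
  #7 SA[7]=2  'bebbbfdddaabcff'
  #8 SA[8]=6  'bfdddaabcff'
  #9 SA[9]=14  'cff'
  #10 SA[10]=10  'daabcff'
  #11 SA[11]=9  'ddaabcff'
  #12 SA[12]=8  'dddaabcff'
  #13 SA[13]=3  'ebbbfdddaabcff'
  #14 SA[14]=16  'f'
  #15 SA[15]=7  'fdddaabcff'
  #16 SA[16]=15  'ff'

SA = [11, 12, 1, 0, 4, 5, 13, 2, 6, 14, 10, 9, 8, 3, 16, 7, 15]
i: (SA[i-1],SA[i]) lcp shared
  1: (11,12) 1 'a'
  2: (12,1) 2 'ab'
  3: (1,0) 0 ''
  4: (0,4) 1 'b'
  5: (4,5) 2 'bb'
  6: (5,13) 1 'b'
  7: (13,2) 1 'b'
  8: (2,6) 1 'b'
  9: (6,14) 0 ''
  10: (14,10) 0 ''
  11: (10,9) 1 'd'
  12: (9,8) 2 'dd'
  13: (8,3) 0 ''
  14: (3,16) 0 ''
  15: (16,7) 1 'f'
  16: (7,15) 1 'f'

[0, 1, 2, 0, 1, 2, 1, 1, 1, 0, 0, 1, 2, 0, 0, 1, 1]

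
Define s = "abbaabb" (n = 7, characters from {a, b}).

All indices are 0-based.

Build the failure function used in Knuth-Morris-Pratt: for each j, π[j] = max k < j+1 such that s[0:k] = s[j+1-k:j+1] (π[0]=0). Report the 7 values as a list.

[0, 0, 0, 1, 1, 2, 3]

π[0] = 0
j=1 s[j]='b': π[1]=0 (border '')
j=2 s[j]='b': π[2]=0 (border '')
j=3 s[j]='a': π[3]=1 (border 'a')
j=4 s[j]='a': k: 1→0; π[4]=1 (border 'a')
j=5 s[j]='b': π[5]=2 (border 'ab')
j=6 s[j]='b': π[6]=3 (border 'abb')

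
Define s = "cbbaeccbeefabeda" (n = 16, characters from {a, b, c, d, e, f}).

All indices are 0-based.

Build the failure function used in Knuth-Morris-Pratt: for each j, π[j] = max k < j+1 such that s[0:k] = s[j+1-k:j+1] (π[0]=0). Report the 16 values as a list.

π[0] = 0
j=1 s[j]='b': π[1]=0 (border '')
j=2 s[j]='b': π[2]=0 (border '')
j=3 s[j]='a': π[3]=0 (border '')
j=4 s[j]='e': π[4]=0 (border '')
j=5 s[j]='c': π[5]=1 (border 'c')
j=6 s[j]='c': k: 1→0; π[6]=1 (border 'c')
j=7 s[j]='b': π[7]=2 (border 'cb')
j=8 s[j]='e': k: 2→0; π[8]=0 (border '')
j=9 s[j]='e': π[9]=0 (border '')
j=10 s[j]='f': π[10]=0 (border '')
j=11 s[j]='a': π[11]=0 (border '')
j=12 s[j]='b': π[12]=0 (border '')
j=13 s[j]='e': π[13]=0 (border '')
j=14 s[j]='d': π[14]=0 (border '')
j=15 s[j]='a': π[15]=0 (border '')

[0, 0, 0, 0, 0, 1, 1, 2, 0, 0, 0, 0, 0, 0, 0, 0]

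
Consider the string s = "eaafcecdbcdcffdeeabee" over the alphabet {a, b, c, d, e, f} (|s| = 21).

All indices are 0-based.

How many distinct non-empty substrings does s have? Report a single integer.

213

rank→(start, suffix):
  0 → (1, 'aafcecdbcdcffdeeabee')
  1 → (17, 'abee')
  2 → (2, 'afcecdbcdcffdeeabee')
  3 → (8, 'bcdcffdeeabee')
  4 → (18, 'bee')
  5 → (6, 'cdbcdcffdeeabee')
  6 → (9, 'cdcffdeeabee')
  7 → (4, 'cecdbcdcffdeeabee')
  8 → (11, 'cffdeeabee')
  9 → (7, 'dbcdcffdeeabee')
  10 → (10, 'dcffdeeabee')
  11 → (14, 'deeabee')
  12 → (20, 'e')
  13 → (0, 'eaafcecdbcdcffdeeabee')
  14 → (16, 'eabee')
  15 → (5, 'ecdbcdcffdeeabee')
  16 → (19, 'ee')
  17 → (15, 'eeabee')
  18 → (3, 'fcecdbcdcffdeeabee')
  19 → (13, 'fdeeabee')
  20 → (12, 'ffdeeabee')

SA = [1, 17, 2, 8, 18, 6, 9, 4, 11, 7, 10, 14, 20, 0, 16, 5, 19, 15, 3, 13, 12]
rank  pair      lcp
   1  s[1:],s[17:]  1  'a'
   2  s[17:],s[2:]  1  'a'
   3  s[2:],s[8:]  0  ''
   4  s[8:],s[18:]  1  'b'
   5  s[18:],s[6:]  0  ''
   6  s[6:],s[9:]  2  'cd'
   7  s[9:],s[4:]  1  'c'
   8  s[4:],s[11:]  1  'c'
   9  s[11:],s[7:]  0  ''
  10  s[7:],s[10:]  1  'd'
  11  s[10:],s[14:]  1  'd'
  12  s[14:],s[20:]  0  ''
  13  s[20:],s[0:]  1  'e'
  14  s[0:],s[16:]  2  'ea'
  15  s[16:],s[5:]  1  'e'
  16  s[5:],s[19:]  1  'e'
  17  s[19:],s[15:]  2  'ee'
  18  s[15:],s[3:]  0  ''
  19  s[3:],s[13:]  1  'f'
  20  s[13:],s[12:]  1  'f'

n(n+1)/2 = 21·22/2 = 231
Σ LCP = 0 + 1 + 1 + 0 + 1 + 0 + 2 + 1 + 1 + 0 + 1 + 1 + 0 + 1 + 2 + 1 + 1 + 2 + 0 + 1 + 1 = 18
distinct = 231 − 18 = 213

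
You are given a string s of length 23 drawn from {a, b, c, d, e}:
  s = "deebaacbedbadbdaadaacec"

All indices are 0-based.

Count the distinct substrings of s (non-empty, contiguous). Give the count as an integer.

249

sorted suffixes:
  #0 SA[0]=4  'aacbedbadbdaadaacec'
  #1 SA[1]=18  'aacec'
  #2 SA[2]=15  'aadaacec'
  #3 SA[3]=5  'acbedbadbdaadaacec'
  #4 SA[4]=19  'acec'
  #5 SA[5]=16  'adaacec'
  #6 SA[6]=11  'adbdaadaacec'
  #7 SA[7]=3  'baacbedbadbdaadaacec'
  #8 SA[8]=10  'badbdaadaacec'
  #9 SA[9]=13  'bdaadaacec'
  #10 SA[10]=7  'bedbadbdaadaacec'
  #11 SA[11]=22  'c'
  #12 SA[12]=6  'cbedbadbdaadaacec'
  #13 SA[13]=20  'cec'
  #14 SA[14]=17  'daacec'
  #15 SA[15]=14  'daadaacec'
  #16 SA[16]=9  'dbadbdaadaacec'
  #17 SA[17]=12  'dbdaadaacec'
  #18 SA[18]=0  'deebaacbedbadbdaadaacec'
  #19 SA[19]=2  'ebaacbedbadbdaadaacec'
  #20 SA[20]=21  'ec'
  #21 SA[21]=8  'edbadbdaadaacec'
  #22 SA[22]=1  'eebaacbedbadbdaadaacec'

SA = [4, 18, 15, 5, 19, 16, 11, 3, 10, 13, 7, 22, 6, 20, 17, 14, 9, 12, 0, 2, 21, 8, 1]
[i] adj suffixes → lcp
  [1] 4/18 → 3 ('aac')
  [2] 18/15 → 2 ('aa')
  [3] 15/5 → 1 ('a')
  [4] 5/19 → 2 ('ac')
  [5] 19/16 → 1 ('a')
  [6] 16/11 → 2 ('ad')
  [7] 11/3 → 0 ('')
  [8] 3/10 → 2 ('ba')
  [9] 10/13 → 1 ('b')
  [10] 13/7 → 1 ('b')
  [11] 7/22 → 0 ('')
  [12] 22/6 → 1 ('c')
  [13] 6/20 → 1 ('c')
  [14] 20/17 → 0 ('')
  [15] 17/14 → 3 ('daa')
  [16] 14/9 → 1 ('d')
  [17] 9/12 → 2 ('db')
  [18] 12/0 → 1 ('d')
  [19] 0/2 → 0 ('')
  [20] 2/21 → 1 ('e')
  [21] 21/8 → 1 ('e')
  [22] 8/1 → 1 ('e')

n(n+1)/2 = 23·24/2 = 276
Σ LCP = 0 + 3 + 2 + 1 + 2 + 1 + 2 + 0 + 2 + 1 + 1 + 0 + 1 + 1 + 0 + 3 + 1 + 2 + 1 + 0 + 1 + 1 + 1 = 27
distinct = 276 − 27 = 249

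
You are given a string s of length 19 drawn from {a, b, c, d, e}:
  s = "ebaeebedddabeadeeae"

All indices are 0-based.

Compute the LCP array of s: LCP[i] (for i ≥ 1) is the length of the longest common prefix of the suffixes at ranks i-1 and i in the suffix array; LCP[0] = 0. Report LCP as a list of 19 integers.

[0, 1, 1, 2, 0, 1, 2, 0, 1, 2, 1, 0, 1, 2, 1, 2, 1, 1, 2]

rank→(start, suffix):
  0 → (10, 'abeadeeae')
  1 → (13, 'adeeae')
  2 → (17, 'ae')
  3 → (2, 'aeebedddabeadeeae')
  4 → (1, 'baeebedddabeadeeae')
  5 → (11, 'beadeeae')
  6 → (5, 'bedddabeadeeae')
  7 → (9, 'dabeadeeae')
  8 → (8, 'ddabeadeeae')
  9 → (7, 'dddabeadeeae')
  10 → (14, 'deeae')
  11 → (18, 'e')
  12 → (12, 'eadeeae')
  13 → (16, 'eae')
  14 → (0, 'ebaeebedddabeadeeae')
  15 → (4, 'ebedddabeadeeae')
  16 → (6, 'edddabeadeeae')
  17 → (15, 'eeae')
  18 → (3, 'eebedddabeadeeae')

SA = [10, 13, 17, 2, 1, 11, 5, 9, 8, 7, 14, 18, 12, 16, 0, 4, 6, 15, 3]
[i] adj suffixes → lcp
  [1] 10/13 → 1 ('a')
  [2] 13/17 → 1 ('a')
  [3] 17/2 → 2 ('ae')
  [4] 2/1 → 0 ('')
  [5] 1/11 → 1 ('b')
  [6] 11/5 → 2 ('be')
  [7] 5/9 → 0 ('')
  [8] 9/8 → 1 ('d')
  [9] 8/7 → 2 ('dd')
  [10] 7/14 → 1 ('d')
  [11] 14/18 → 0 ('')
  [12] 18/12 → 1 ('e')
  [13] 12/16 → 2 ('ea')
  [14] 16/0 → 1 ('e')
  [15] 0/4 → 2 ('eb')
  [16] 4/6 → 1 ('e')
  [17] 6/15 → 1 ('e')
  [18] 15/3 → 2 ('ee')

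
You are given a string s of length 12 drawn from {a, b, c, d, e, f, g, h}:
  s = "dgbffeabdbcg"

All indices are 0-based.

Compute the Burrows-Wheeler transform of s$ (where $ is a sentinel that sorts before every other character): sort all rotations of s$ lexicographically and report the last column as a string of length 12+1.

gedagbb$ffbcd

rank  rotation       last
    0  $dgbffeabdbcg  g
    1  abdbcg$dgbffe  e
    2  bcg$dgbffeabd  d
    3  bdbcg$dgbffea  a
    4  bffeabdbcg$dg  g
    5  cg$dgbffeabdb  b
    6  dbcg$dgbffeab  b
    7  dgbffeabdbcg$  $
    8  eabdbcg$dgbff  f
    9  feabdbcg$dgbf  f
   10  ffeabdbcg$dgb  b
   11  g$dgbffeabdbc  c
   12  gbffeabdbcg$d  d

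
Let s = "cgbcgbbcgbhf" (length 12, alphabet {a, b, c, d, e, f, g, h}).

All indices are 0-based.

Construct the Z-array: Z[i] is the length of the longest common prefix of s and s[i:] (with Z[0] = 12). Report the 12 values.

Z[0]=12
i=1: outside box; Z[1]=0
i=2: outside box; Z[2]=0
i=3: outside box; Z[3]=3 extend→box=[3,6)
i=4: min(r-i=2, Z[1]=0)=0; Z[4]=0
i=5: min(r-i=1, Z[2]=0)=0; Z[5]=0
i=6: outside box; Z[6]=0
i=7: outside box; Z[7]=3 extend→box=[7,10)
i=8: min(r-i=2, Z[1]=0)=0; Z[8]=0
i=9: min(r-i=1, Z[2]=0)=0; Z[9]=0
i=10: outside box; Z[10]=0
i=11: outside box; Z[11]=0

[12, 0, 0, 3, 0, 0, 0, 3, 0, 0, 0, 0]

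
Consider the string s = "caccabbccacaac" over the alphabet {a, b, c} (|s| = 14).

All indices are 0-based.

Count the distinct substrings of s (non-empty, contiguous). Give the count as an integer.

rank→(start, suffix):
  0 → (11, 'aac')
  1 → (4, 'abbccacaac')
  2 → (12, 'ac')
  3 → (9, 'acaac')
  4 → (1, 'accabbccacaac')
  5 → (5, 'bbccacaac')
  6 → (6, 'bccacaac')
  7 → (13, 'c')
  8 → (10, 'caac')
  9 → (3, 'cabbccacaac')
  10 → (8, 'cacaac')
  11 → (0, 'caccabbccacaac')
  12 → (2, 'ccabbccacaac')
  13 → (7, 'ccacaac')

SA = [11, 4, 12, 9, 1, 5, 6, 13, 10, 3, 8, 0, 2, 7]
[i] adj suffixes → lcp
  [1] 11/4 → 1 ('a')
  [2] 4/12 → 1 ('a')
  [3] 12/9 → 2 ('ac')
  [4] 9/1 → 2 ('ac')
  [5] 1/5 → 0 ('')
  [6] 5/6 → 1 ('b')
  [7] 6/13 → 0 ('')
  [8] 13/10 → 1 ('c')
  [9] 10/3 → 2 ('ca')
  [10] 3/8 → 2 ('ca')
  [11] 8/0 → 3 ('cac')
  [12] 0/2 → 1 ('c')
  [13] 2/7 → 3 ('cca')

n(n+1)/2 = 14·15/2 = 105
Σ LCP = 0 + 1 + 1 + 2 + 2 + 0 + 1 + 0 + 1 + 2 + 2 + 3 + 1 + 3 = 19
distinct = 105 − 19 = 86

86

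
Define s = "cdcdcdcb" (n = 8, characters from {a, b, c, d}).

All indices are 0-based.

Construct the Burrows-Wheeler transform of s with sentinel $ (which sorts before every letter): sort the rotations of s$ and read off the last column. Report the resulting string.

rank  rotation   last
    0  $cdcdcdcb  b
    1  b$cdcdcdc  c
    2  cb$cdcdcd  d
    3  cdcb$cdcd  d
    4  cdcdcb$cd  d
    5  cdcdcdcb$  $
    6  dcb$cdcdc  c
    7  dcdcb$cdc  c
    8  dcdcdcb$c  c

bcddd$ccc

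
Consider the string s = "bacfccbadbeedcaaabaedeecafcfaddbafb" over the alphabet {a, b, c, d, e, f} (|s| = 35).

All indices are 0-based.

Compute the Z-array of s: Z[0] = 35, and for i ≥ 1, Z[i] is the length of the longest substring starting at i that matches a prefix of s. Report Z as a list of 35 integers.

[35, 0, 0, 0, 0, 0, 2, 0, 0, 1, 0, 0, 0, 0, 0, 0, 0, 2, 0, 0, 0, 0, 0, 0, 0, 0, 0, 0, 0, 0, 0, 2, 0, 0, 1]

Z[0]=35
i=1: fresh scan; Z[1]=0
i=2: fresh scan; Z[2]=0
i=3: fresh scan; Z[3]=0
i=4: fresh scan; Z[4]=0
i=5: fresh scan; Z[5]=0
i=6: fresh scan; Z[6]=2 scan→box=[6,8)
i=7: min(r-i=1, Z[1]=0)=0; Z[7]=0
i=8: fresh scan; Z[8]=0
i=9: fresh scan; Z[9]=1 scan→box=[9,10)
i=10: fresh scan; Z[10]=0
i=11: fresh scan; Z[11]=0
i=12: fresh scan; Z[12]=0
i=13: fresh scan; Z[13]=0
i=14: fresh scan; Z[14]=0
i=15: fresh scan; Z[15]=0
i=16: fresh scan; Z[16]=0
i=17: fresh scan; Z[17]=2 scan→box=[17,19)
i=18: min(r-i=1, Z[1]=0)=0; Z[18]=0
i=19: fresh scan; Z[19]=0
i=20: fresh scan; Z[20]=0
i=21: fresh scan; Z[21]=0
i=22: fresh scan; Z[22]=0
i=23: fresh scan; Z[23]=0
i=24: fresh scan; Z[24]=0
i=25: fresh scan; Z[25]=0
i=26: fresh scan; Z[26]=0
i=27: fresh scan; Z[27]=0
i=28: fresh scan; Z[28]=0
i=29: fresh scan; Z[29]=0
i=30: fresh scan; Z[30]=0
i=31: fresh scan; Z[31]=2 scan→box=[31,33)
i=32: min(r-i=1, Z[1]=0)=0; Z[32]=0
i=33: fresh scan; Z[33]=0
i=34: fresh scan; Z[34]=1 scan→box=[34,35)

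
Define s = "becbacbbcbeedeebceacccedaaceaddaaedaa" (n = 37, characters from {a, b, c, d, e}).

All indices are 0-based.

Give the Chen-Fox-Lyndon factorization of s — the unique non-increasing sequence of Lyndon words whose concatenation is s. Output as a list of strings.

emit factor 1: 'bec' (i=0, period=3)
emit factor 2: 'b' (i=3, period=1)
emit factor 3: 'acbbcbeedeebceaccced' (i=4, period=20)
emit factor 4: 'aaceaddaaed' (i=24, period=11)
emit factor 5: 'a' (i=35, period=1)
emit factor 6: 'a' (i=36, period=1)

["bec", "b", "acbbcbeedeebceaccced", "aaceaddaaed", "a", "a"]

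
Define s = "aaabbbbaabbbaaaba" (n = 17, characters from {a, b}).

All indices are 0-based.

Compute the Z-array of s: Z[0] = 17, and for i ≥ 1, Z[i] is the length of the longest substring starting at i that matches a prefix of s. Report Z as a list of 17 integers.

Z[0]=17
i=1: i≥r, start 0; Z[1]=2 grow→box=[1,3)
i=2: min(r-i=1, Z[1]=2)=1; Z[2]=1
i=3: i≥r, start 0; Z[3]=0
i=4: i≥r, start 0; Z[4]=0
i=5: i≥r, start 0; Z[5]=0
i=6: i≥r, start 0; Z[6]=0
i=7: i≥r, start 0; Z[7]=2 grow→box=[7,9)
i=8: min(r-i=1, Z[1]=2)=1; Z[8]=1
i=9: i≥r, start 0; Z[9]=0
i=10: i≥r, start 0; Z[10]=0
i=11: i≥r, start 0; Z[11]=0
i=12: i≥r, start 0; Z[12]=4 grow→box=[12,16)
i=13: min(r-i=3, Z[1]=2)=2; Z[13]=2
i=14: min(r-i=2, Z[2]=1)=1; Z[14]=1
i=15: min(r-i=1, Z[3]=0)=0; Z[15]=0
i=16: i≥r, start 0; Z[16]=1 grow→box=[16,17)

[17, 2, 1, 0, 0, 0, 0, 2, 1, 0, 0, 0, 4, 2, 1, 0, 1]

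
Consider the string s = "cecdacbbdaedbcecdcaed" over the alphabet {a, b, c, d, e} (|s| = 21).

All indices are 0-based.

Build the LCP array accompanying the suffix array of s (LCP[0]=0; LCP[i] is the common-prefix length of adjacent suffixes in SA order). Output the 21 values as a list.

rank→(start, suffix):
  0 → (4, 'acbbdaedbcecdcaed')
  1 → (18, 'aed')
  2 → (9, 'aedbcecdcaed')
  3 → (6, 'bbdaedbcecdcaed')
  4 → (12, 'bcecdcaed')
  5 → (7, 'bdaedbcecdcaed')
  6 → (17, 'caed')
  7 → (5, 'cbbdaedbcecdcaed')
  8 → (2, 'cdacbbdaedbcecdcaed')
  9 → (15, 'cdcaed')
  10 → (0, 'cecdacbbdaedbcecdcaed')
  11 → (13, 'cecdcaed')
  12 → (20, 'd')
  13 → (3, 'dacbbdaedbcecdcaed')
  14 → (8, 'daedbcecdcaed')
  15 → (11, 'dbcecdcaed')
  16 → (16, 'dcaed')
  17 → (1, 'ecdacbbdaedbcecdcaed')
  18 → (14, 'ecdcaed')
  19 → (19, 'ed')
  20 → (10, 'edbcecdcaed')

SA = [4, 18, 9, 6, 12, 7, 17, 5, 2, 15, 0, 13, 20, 3, 8, 11, 16, 1, 14, 19, 10]
i: (SA[i-1],SA[i]) lcp shared
  1: (4,18) 1 'a'
  2: (18,9) 3 'aed'
  3: (9,6) 0 ''
  4: (6,12) 1 'b'
  5: (12,7) 1 'b'
  6: (7,17) 0 ''
  7: (17,5) 1 'c'
  8: (5,2) 1 'c'
  9: (2,15) 2 'cd'
  10: (15,0) 1 'c'
  11: (0,13) 4 'cecd'
  12: (13,20) 0 ''
  13: (20,3) 1 'd'
  14: (3,8) 2 'da'
  15: (8,11) 1 'd'
  16: (11,16) 1 'd'
  17: (16,1) 0 ''
  18: (1,14) 3 'ecd'
  19: (14,19) 1 'e'
  20: (19,10) 2 'ed'

[0, 1, 3, 0, 1, 1, 0, 1, 1, 2, 1, 4, 0, 1, 2, 1, 1, 0, 3, 1, 2]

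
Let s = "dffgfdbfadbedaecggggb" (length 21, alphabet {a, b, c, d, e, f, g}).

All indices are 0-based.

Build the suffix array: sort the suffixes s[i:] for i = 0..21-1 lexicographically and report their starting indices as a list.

[8, 13, 20, 10, 6, 15, 12, 9, 5, 0, 14, 11, 7, 4, 1, 2, 19, 3, 18, 17, 16]

sorted suffixes:
  #0 SA[0]=8  'adbedaecggggb'
  #1 SA[1]=13  'aecggggb'
  #2 SA[2]=20  'b'
  #3 SA[3]=10  'bedaecggggb'
  #4 SA[4]=6  'bfadbedaecggggb'
  #5 SA[5]=15  'cggggb'
  #6 SA[6]=12  'daecggggb'
  #7 SA[7]=9  'dbedaecggggb'
  #8 SA[8]=5  'dbfadbedaecggggb'
  #9 SA[9]=0  'dffgfdbfadbedaecggggb'
  #10 SA[10]=14  'ecggggb'
  #11 SA[11]=11  'edaecggggb'
  #12 SA[12]=7  'fadbedaecggggb'
  #13 SA[13]=4  'fdbfadbedaecggggb'
  #14 SA[14]=1  'ffgfdbfadbedaecggggb'
  #15 SA[15]=2  'fgfdbfadbedaecggggb'
  #16 SA[16]=19  'gb'
  #17 SA[17]=3  'gfdbfadbedaecggggb'
  #18 SA[18]=18  'ggb'
  #19 SA[19]=17  'gggb'
  #20 SA[20]=16  'ggggb'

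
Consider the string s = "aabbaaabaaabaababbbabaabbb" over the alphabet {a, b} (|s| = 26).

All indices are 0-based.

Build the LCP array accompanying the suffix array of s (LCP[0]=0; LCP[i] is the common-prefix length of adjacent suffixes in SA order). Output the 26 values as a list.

[0, 6, 2, 5, 4, 3, 4, 1, 4, 5, 3, 2, 3, 4, 0, 1, 7, 3, 4, 2, 3, 1, 2, 3, 2, 3]

rank | idx | suffix
   0 |   4 | aaabaaabaababbbabaabbb
   1 |   8 | aaabaababbbabaabbb
   2 |   5 | aabaaabaababbbabaabbb
   3 |   9 | aabaababbbabaabbb
   4 |  12 | aababbbabaabbb
   5 |   0 | aabbaaabaaabaababbbabaabbb
   6 |  21 | aabbb
   7 |   6 | abaaabaababbbabaabbb
   8 |  10 | abaababbbabaabbb
   9 |  19 | abaabbb
  10 |  13 | ababbbabaabbb
  11 |   1 | abbaaabaaabaababbbabaabbb
  12 |  22 | abbb
  13 |  15 | abbbabaabbb
  14 |  25 | b
  15 |   3 | baaabaaabaababbbabaabbb
  16 |   7 | baaabaababbbabaabbb
  17 |  11 | baababbbabaabbb
  18 |  20 | baabbb
  19 |  18 | babaabbb
  20 |  14 | babbbabaabbb
  21 |  24 | bb
  22 |   2 | bbaaabaaabaababbbabaabbb
  23 |  17 | bbabaabbb
  24 |  23 | bbb
  25 |  16 | bbbabaabbb

SA = [4, 8, 5, 9, 12, 0, 21, 6, 10, 19, 13, 1, 22, 15, 25, 3, 7, 11, 20, 18, 14, 24, 2, 17, 23, 16]
i: (SA[i-1],SA[i]) lcp shared
  1: (4,8) 6 'aaabaa'
  2: (8,5) 2 'aa'
  3: (5,9) 5 'aabaa'
  4: (9,12) 4 'aaba'
  5: (12,0) 3 'aab'
  6: (0,21) 4 'aabb'
  7: (21,6) 1 'a'
  8: (6,10) 4 'abaa'
  9: (10,19) 5 'abaab'
  10: (19,13) 3 'aba'
  11: (13,1) 2 'ab'
  12: (1,22) 3 'abb'
  13: (22,15) 4 'abbb'
  14: (15,25) 0 ''
  15: (25,3) 1 'b'
  16: (3,7) 7 'baaabaa'
  17: (7,11) 3 'baa'
  18: (11,20) 4 'baab'
  19: (20,18) 2 'ba'
  20: (18,14) 3 'bab'
  21: (14,24) 1 'b'
  22: (24,2) 2 'bb'
  23: (2,17) 3 'bba'
  24: (17,23) 2 'bb'
  25: (23,16) 3 'bbb'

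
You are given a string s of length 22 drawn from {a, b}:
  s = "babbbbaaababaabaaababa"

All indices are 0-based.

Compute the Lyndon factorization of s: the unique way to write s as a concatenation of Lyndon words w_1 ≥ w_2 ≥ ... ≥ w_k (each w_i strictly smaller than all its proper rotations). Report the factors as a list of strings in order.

emit factor 1: 'b' (i=0, period=1)
emit factor 2: 'abbbb' (i=1, period=5)
emit factor 3: 'aaababaab' (i=6, period=9)
emit factor 4: 'aaabab' (i=15, period=6)
emit factor 5: 'a' (i=21, period=1)

["b", "abbbb", "aaababaab", "aaabab", "a"]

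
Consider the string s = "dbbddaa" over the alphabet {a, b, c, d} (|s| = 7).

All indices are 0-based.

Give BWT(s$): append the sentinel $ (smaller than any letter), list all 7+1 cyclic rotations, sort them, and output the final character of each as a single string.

aaddbd$b

rank  rotation  last
    0  $dbbddaa  a
    1  a$dbbdda  a
    2  aa$dbbdd  d
    3  bbddaa$d  d
    4  bddaa$db  b
    5  daa$dbbd  d
    6  dbbddaa$  $
    7  ddaa$dbb  b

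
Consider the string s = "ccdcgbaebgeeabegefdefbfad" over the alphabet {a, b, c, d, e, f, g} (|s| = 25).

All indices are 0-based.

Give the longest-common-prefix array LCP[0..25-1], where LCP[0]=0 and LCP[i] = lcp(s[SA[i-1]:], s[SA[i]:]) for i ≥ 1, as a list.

[0, 1, 1, 0, 1, 1, 1, 0, 1, 1, 0, 1, 1, 0, 1, 1, 1, 2, 1, 0, 1, 1, 0, 1, 2]

sorted suffixes:
  #0 SA[0]=12  'abegefdefbfad'
  #1 SA[1]=23  'ad'
  #2 SA[2]=6  'aebgeeabegefdefbfad'
  #3 SA[3]=5  'baebgeeabegefdefbfad'
  #4 SA[4]=13  'begefdefbfad'
  #5 SA[5]=21  'bfad'
  #6 SA[6]=8  'bgeeabegefdefbfad'
  #7 SA[7]=0  'ccdcgbaebgeeabegefdefbfad'
  #8 SA[8]=1  'cdcgbaebgeeabegefdefbfad'
  #9 SA[9]=3  'cgbaebgeeabegefdefbfad'
  #10 SA[10]=24  'd'
  #11 SA[11]=2  'dcgbaebgeeabegefdefbfad'
  #12 SA[12]=18  'defbfad'
  #13 SA[13]=11  'eabegefdefbfad'
  #14 SA[14]=7  'ebgeeabegefdefbfad'
  #15 SA[15]=10  'eeabegefdefbfad'
  #16 SA[16]=19  'efbfad'
  #17 SA[17]=16  'efdefbfad'
  #18 SA[18]=14  'egefdefbfad'
  #19 SA[19]=22  'fad'
  #20 SA[20]=20  'fbfad'
  #21 SA[21]=17  'fdefbfad'
  #22 SA[22]=4  'gbaebgeeabegefdefbfad'
  #23 SA[23]=9  'geeabegefdefbfad'
  #24 SA[24]=15  'gefdefbfad'

SA = [12, 23, 6, 5, 13, 21, 8, 0, 1, 3, 24, 2, 18, 11, 7, 10, 19, 16, 14, 22, 20, 17, 4, 9, 15]
rank  pair      lcp
   1  s[12:],s[23:]  1  'a'
   2  s[23:],s[6:]  1  'a'
   3  s[6:],s[5:]  0  ''
   4  s[5:],s[13:]  1  'b'
   5  s[13:],s[21:]  1  'b'
   6  s[21:],s[8:]  1  'b'
   7  s[8:],s[0:]  0  ''
   8  s[0:],s[1:]  1  'c'
   9  s[1:],s[3:]  1  'c'
  10  s[3:],s[24:]  0  ''
  11  s[24:],s[2:]  1  'd'
  12  s[2:],s[18:]  1  'd'
  13  s[18:],s[11:]  0  ''
  14  s[11:],s[7:]  1  'e'
  15  s[7:],s[10:]  1  'e'
  16  s[10:],s[19:]  1  'e'
  17  s[19:],s[16:]  2  'ef'
  18  s[16:],s[14:]  1  'e'
  19  s[14:],s[22:]  0  ''
  20  s[22:],s[20:]  1  'f'
  21  s[20:],s[17:]  1  'f'
  22  s[17:],s[4:]  0  ''
  23  s[4:],s[9:]  1  'g'
  24  s[9:],s[15:]  2  'ge'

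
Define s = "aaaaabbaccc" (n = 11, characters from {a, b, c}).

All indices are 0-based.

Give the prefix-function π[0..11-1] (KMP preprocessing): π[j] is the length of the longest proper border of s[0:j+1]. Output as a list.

[0, 1, 2, 3, 4, 0, 0, 1, 0, 0, 0]

π[0] = 0
j=1 s[j]='a': π[1]=1 (border 'a')
j=2 s[j]='a': π[2]=2 (border 'aa')
j=3 s[j]='a': π[3]=3 (border 'aaa')
j=4 s[j]='a': π[4]=4 (border 'aaaa')
j=5 s[j]='b': k: 4→3→2→1→0; π[5]=0 (border '')
j=6 s[j]='b': π[6]=0 (border '')
j=7 s[j]='a': π[7]=1 (border 'a')
j=8 s[j]='c': k: 1→0; π[8]=0 (border '')
j=9 s[j]='c': π[9]=0 (border '')
j=10 s[j]='c': π[10]=0 (border '')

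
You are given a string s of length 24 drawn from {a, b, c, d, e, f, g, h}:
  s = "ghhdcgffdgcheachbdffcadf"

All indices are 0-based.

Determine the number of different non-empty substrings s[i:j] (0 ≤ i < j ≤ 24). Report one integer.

rank→(start, suffix):
  0 → (13, 'achbdffcadf')
  1 → (21, 'adf')
  2 → (16, 'bdffcadf')
  3 → (20, 'cadf')
  4 → (4, 'cgffdgcheachbdffcadf')
  5 → (14, 'chbdffcadf')
  6 → (10, 'cheachbdffcadf')
  7 → (3, 'dcgffdgcheachbdffcadf')
  8 → (22, 'df')
  9 → (17, 'dffcadf')
  10 → (8, 'dgcheachbdffcadf')
  11 → (12, 'eachbdffcadf')
  12 → (23, 'f')
  13 → (19, 'fcadf')
  14 → (7, 'fdgcheachbdffcadf')
  15 → (18, 'ffcadf')
  16 → (6, 'ffdgcheachbdffcadf')
  17 → (9, 'gcheachbdffcadf')
  18 → (5, 'gffdgcheachbdffcadf')
  19 → (0, 'ghhdcgffdgcheachbdffcadf')
  20 → (15, 'hbdffcadf')
  21 → (2, 'hdcgffdgcheachbdffcadf')
  22 → (11, 'heachbdffcadf')
  23 → (1, 'hhdcgffdgcheachbdffcadf')

SA = [13, 21, 16, 20, 4, 14, 10, 3, 22, 17, 8, 12, 23, 19, 7, 18, 6, 9, 5, 0, 15, 2, 11, 1]
rank  pair      lcp
   1  s[13:],s[21:]  1  'a'
   2  s[21:],s[16:]  0  ''
   3  s[16:],s[20:]  0  ''
   4  s[20:],s[4:]  1  'c'
   5  s[4:],s[14:]  1  'c'
   6  s[14:],s[10:]  2  'ch'
   7  s[10:],s[3:]  0  ''
   8  s[3:],s[22:]  1  'd'
   9  s[22:],s[17:]  2  'df'
  10  s[17:],s[8:]  1  'd'
  11  s[8:],s[12:]  0  ''
  12  s[12:],s[23:]  0  ''
  13  s[23:],s[19:]  1  'f'
  14  s[19:],s[7:]  1  'f'
  15  s[7:],s[18:]  1  'f'
  16  s[18:],s[6:]  2  'ff'
  17  s[6:],s[9:]  0  ''
  18  s[9:],s[5:]  1  'g'
  19  s[5:],s[0:]  1  'g'
  20  s[0:],s[15:]  0  ''
  21  s[15:],s[2:]  1  'h'
  22  s[2:],s[11:]  1  'h'
  23  s[11:],s[1:]  1  'h'

n(n+1)/2 = 24·25/2 = 300
Σ LCP = 0 + 1 + 0 + 0 + 1 + 1 + 2 + 0 + 1 + 2 + 1 + 0 + 0 + 1 + 1 + 1 + 2 + 0 + 1 + 1 + 0 + 1 + 1 + 1 = 19
distinct = 300 − 19 = 281

281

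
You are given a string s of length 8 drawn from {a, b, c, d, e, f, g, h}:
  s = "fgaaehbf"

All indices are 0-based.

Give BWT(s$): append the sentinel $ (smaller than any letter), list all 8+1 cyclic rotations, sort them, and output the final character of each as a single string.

fgahab$fe

rank  rotation   last
    0  $fgaaehbf  f
    1  aaehbf$fg  g
    2  aehbf$fga  a
    3  bf$fgaaeh  h
    4  ehbf$fgaa  a
    5  f$fgaaehb  b
    6  fgaaehbf$  $
    7  gaaehbf$f  f
    8  hbf$fgaae  e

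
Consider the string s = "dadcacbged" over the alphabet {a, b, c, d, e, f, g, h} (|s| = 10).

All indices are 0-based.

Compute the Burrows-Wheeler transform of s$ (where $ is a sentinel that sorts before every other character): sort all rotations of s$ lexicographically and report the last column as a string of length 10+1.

dcdcdae$agb

rank  rotation     last
    0  $dadcacbged  d
    1  acbged$dadc  c
    2  adcacbged$d  d
    3  bged$dadcac  c
    4  cacbged$dad  d
    5  cbged$dadca  a
    6  d$dadcacbge  e
    7  dadcacbged$  $
    8  dcacbged$da  a
    9  ed$dadcacbg  g
   10  ged$dadcacb  b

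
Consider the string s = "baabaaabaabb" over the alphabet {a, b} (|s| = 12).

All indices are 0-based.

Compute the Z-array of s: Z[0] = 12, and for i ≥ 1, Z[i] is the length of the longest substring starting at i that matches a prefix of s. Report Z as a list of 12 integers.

Z[0]=12
i=1: outside box; Z[1]=0
i=2: outside box; Z[2]=0
i=3: outside box; Z[3]=3 grow→box=[3,6)
i=4: min(r-i=2, Z[1]=0)=0; Z[4]=0
i=5: min(r-i=1, Z[2]=0)=0; Z[5]=0
i=6: outside box; Z[6]=0
i=7: outside box; Z[7]=4 grow→box=[7,11)
i=8: min(r-i=3, Z[1]=0)=0; Z[8]=0
i=9: min(r-i=2, Z[2]=0)=0; Z[9]=0
i=10: min(r-i=1, Z[3]=3)=1; Z[10]=1
i=11: outside box; Z[11]=1 grow→box=[11,12)

[12, 0, 0, 3, 0, 0, 0, 4, 0, 0, 1, 1]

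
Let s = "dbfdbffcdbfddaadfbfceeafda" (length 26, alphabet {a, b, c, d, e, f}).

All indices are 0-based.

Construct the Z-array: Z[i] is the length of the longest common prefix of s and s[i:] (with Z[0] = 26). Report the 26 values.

[26, 0, 0, 3, 0, 0, 0, 0, 4, 0, 0, 1, 1, 0, 0, 1, 0, 0, 0, 0, 0, 0, 0, 0, 1, 0]

Z[0]=26
i=1: fresh scan; Z[1]=0
i=2: fresh scan; Z[2]=0
i=3: fresh scan; Z[3]=3 extend→box=[3,6)
i=4: min(r-i=2, Z[1]=0)=0; Z[4]=0
i=5: min(r-i=1, Z[2]=0)=0; Z[5]=0
i=6: fresh scan; Z[6]=0
i=7: fresh scan; Z[7]=0
i=8: fresh scan; Z[8]=4 extend→box=[8,12)
i=9: min(r-i=3, Z[1]=0)=0; Z[9]=0
i=10: min(r-i=2, Z[2]=0)=0; Z[10]=0
i=11: min(r-i=1, Z[3]=3)=1; Z[11]=1
i=12: fresh scan; Z[12]=1 extend→box=[12,13)
i=13: fresh scan; Z[13]=0
i=14: fresh scan; Z[14]=0
i=15: fresh scan; Z[15]=1 extend→box=[15,16)
i=16: fresh scan; Z[16]=0
i=17: fresh scan; Z[17]=0
i=18: fresh scan; Z[18]=0
i=19: fresh scan; Z[19]=0
i=20: fresh scan; Z[20]=0
i=21: fresh scan; Z[21]=0
i=22: fresh scan; Z[22]=0
i=23: fresh scan; Z[23]=0
i=24: fresh scan; Z[24]=1 extend→box=[24,25)
i=25: fresh scan; Z[25]=0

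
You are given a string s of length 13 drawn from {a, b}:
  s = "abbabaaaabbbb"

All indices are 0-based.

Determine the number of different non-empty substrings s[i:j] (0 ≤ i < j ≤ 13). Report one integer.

69

rank | idx | suffix
   0 |   5 | aaaabbbb
   1 |   6 | aaabbbb
   2 |   7 | aabbbb
   3 |   3 | abaaaabbbb
   4 |   0 | abbabaaaabbbb
   5 |   8 | abbbb
   6 |  12 | b
   7 |   4 | baaaabbbb
   8 |   2 | babaaaabbbb
   9 |  11 | bb
  10 |   1 | bbabaaaabbbb
  11 |  10 | bbb
  12 |   9 | bbbb

SA = [5, 6, 7, 3, 0, 8, 12, 4, 2, 11, 1, 10, 9]
rank  pair      lcp
   1  s[5:],s[6:]  3  'aaa'
   2  s[6:],s[7:]  2  'aa'
   3  s[7:],s[3:]  1  'a'
   4  s[3:],s[0:]  2  'ab'
   5  s[0:],s[8:]  3  'abb'
   6  s[8:],s[12:]  0  ''
   7  s[12:],s[4:]  1  'b'
   8  s[4:],s[2:]  2  'ba'
   9  s[2:],s[11:]  1  'b'
  10  s[11:],s[1:]  2  'bb'
  11  s[1:],s[10:]  2  'bb'
  12  s[10:],s[9:]  3  'bbb'

n(n+1)/2 = 13·14/2 = 91
Σ LCP = 0 + 3 + 2 + 1 + 2 + 3 + 0 + 1 + 2 + 1 + 2 + 2 + 3 = 22
distinct = 91 − 22 = 69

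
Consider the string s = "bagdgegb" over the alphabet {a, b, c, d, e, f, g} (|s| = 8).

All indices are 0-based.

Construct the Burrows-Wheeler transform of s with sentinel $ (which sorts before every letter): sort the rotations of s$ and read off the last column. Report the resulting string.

rank  rotation   last
    0  $bagdgegb  b
    1  agdgegb$b  b
    2  b$bagdgeg  g
    3  bagdgegb$  $
    4  dgegb$bag  g
    5  egb$bagdg  g
    6  gb$bagdge  e
    7  gdgegb$ba  a
    8  gegb$bagd  d

bbg$ggead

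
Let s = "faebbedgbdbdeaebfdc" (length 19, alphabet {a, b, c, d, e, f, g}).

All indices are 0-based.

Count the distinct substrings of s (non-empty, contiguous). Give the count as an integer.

rank | idx | suffix
   0 |   1 | aebbedgbdbdeaebfdc
   1 |  13 | aebfdc
   2 |   3 | bbedgbdbdeaebfdc
   3 |   8 | bdbdeaebfdc
   4 |  10 | bdeaebfdc
   5 |   4 | bedgbdbdeaebfdc
   6 |  15 | bfdc
   7 |  18 | c
   8 |   9 | dbdeaebfdc
   9 |  17 | dc
  10 |  11 | deaebfdc
  11 |   6 | dgbdbdeaebfdc
  12 |  12 | eaebfdc
  13 |   2 | ebbedgbdbdeaebfdc
  14 |  14 | ebfdc
  15 |   5 | edgbdbdeaebfdc
  16 |   0 | faebbedgbdbdeaebfdc
  17 |  16 | fdc
  18 |   7 | gbdbdeaebfdc

SA = [1, 13, 3, 8, 10, 4, 15, 18, 9, 17, 11, 6, 12, 2, 14, 5, 0, 16, 7]
i: (SA[i-1],SA[i]) lcp shared
  1: (1,13) 3 'aeb'
  2: (13,3) 0 ''
  3: (3,8) 1 'b'
  4: (8,10) 2 'bd'
  5: (10,4) 1 'b'
  6: (4,15) 1 'b'
  7: (15,18) 0 ''
  8: (18,9) 0 ''
  9: (9,17) 1 'd'
  10: (17,11) 1 'd'
  11: (11,6) 1 'd'
  12: (6,12) 0 ''
  13: (12,2) 1 'e'
  14: (2,14) 2 'eb'
  15: (14,5) 1 'e'
  16: (5,0) 0 ''
  17: (0,16) 1 'f'
  18: (16,7) 0 ''

n(n+1)/2 = 19·20/2 = 190
Σ LCP = 0 + 3 + 0 + 1 + 2 + 1 + 1 + 0 + 0 + 1 + 1 + 1 + 0 + 1 + 2 + 1 + 0 + 1 + 0 = 16
distinct = 190 − 16 = 174

174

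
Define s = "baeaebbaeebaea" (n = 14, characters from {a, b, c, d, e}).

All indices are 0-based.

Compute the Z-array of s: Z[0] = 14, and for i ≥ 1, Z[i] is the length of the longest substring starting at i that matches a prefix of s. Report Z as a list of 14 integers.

Z[0]=14
i=1: fresh scan; Z[1]=0
i=2: fresh scan; Z[2]=0
i=3: fresh scan; Z[3]=0
i=4: fresh scan; Z[4]=0
i=5: fresh scan; Z[5]=1 scan→box=[5,6)
i=6: fresh scan; Z[6]=3 scan→box=[6,9)
i=7: min(r-i=2, Z[1]=0)=0; Z[7]=0
i=8: min(r-i=1, Z[2]=0)=0; Z[8]=0
i=9: fresh scan; Z[9]=0
i=10: fresh scan; Z[10]=4 scan→box=[10,14)
i=11: min(r-i=3, Z[1]=0)=0; Z[11]=0
i=12: min(r-i=2, Z[2]=0)=0; Z[12]=0
i=13: min(r-i=1, Z[3]=0)=0; Z[13]=0

[14, 0, 0, 0, 0, 1, 3, 0, 0, 0, 4, 0, 0, 0]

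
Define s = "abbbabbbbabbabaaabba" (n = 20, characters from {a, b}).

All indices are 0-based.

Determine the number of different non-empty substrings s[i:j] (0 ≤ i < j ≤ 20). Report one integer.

158

sorted suffixes:
  #0 SA[0]=19  'a'
  #1 SA[1]=14  'aaabba'
  #2 SA[2]=15  'aabba'
  #3 SA[3]=12  'abaaabba'
  #4 SA[4]=16  'abba'
  #5 SA[5]=9  'abbabaaabba'
  #6 SA[6]=0  'abbbabbbbabbabaaabba'
  #7 SA[7]=4  'abbbbabbabaaabba'
  #8 SA[8]=18  'ba'
  #9 SA[9]=13  'baaabba'
  #10 SA[10]=11  'babaaabba'
  #11 SA[11]=8  'babbabaaabba'
  #12 SA[12]=3  'babbbbabbabaaabba'
  #13 SA[13]=17  'bba'
  #14 SA[14]=10  'bbabaaabba'
  #15 SA[15]=7  'bbabbabaaabba'
  #16 SA[16]=2  'bbabbbbabbabaaabba'
  #17 SA[17]=6  'bbbabbabaaabba'
  #18 SA[18]=1  'bbbabbbbabbabaaabba'
  #19 SA[19]=5  'bbbbabbabaaabba'

SA = [19, 14, 15, 12, 16, 9, 0, 4, 18, 13, 11, 8, 3, 17, 10, 7, 2, 6, 1, 5]
i: (SA[i-1],SA[i]) lcp shared
  1: (19,14) 1 'a'
  2: (14,15) 2 'aa'
  3: (15,12) 1 'a'
  4: (12,16) 2 'ab'
  5: (16,9) 4 'abba'
  6: (9,0) 3 'abb'
  7: (0,4) 4 'abbb'
  8: (4,18) 0 ''
  9: (18,13) 2 'ba'
  10: (13,11) 2 'ba'
  11: (11,8) 3 'bab'
  12: (8,3) 4 'babb'
  13: (3,17) 1 'b'
  14: (17,10) 3 'bba'
  15: (10,7) 4 'bbab'
  16: (7,2) 5 'bbabb'
  17: (2,6) 2 'bb'
  18: (6,1) 6 'bbbabb'
  19: (1,5) 3 'bbb'

n(n+1)/2 = 20·21/2 = 210
Σ LCP = 0 + 1 + 2 + 1 + 2 + 4 + 3 + 4 + 0 + 2 + 2 + 3 + 4 + 1 + 3 + 4 + 5 + 2 + 6 + 3 = 52
distinct = 210 − 52 = 158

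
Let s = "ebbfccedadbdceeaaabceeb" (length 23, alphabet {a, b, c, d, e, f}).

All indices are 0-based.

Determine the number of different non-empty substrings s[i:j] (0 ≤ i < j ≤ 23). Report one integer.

rank→(start, suffix):
  0 → (15, 'aaabceeb')
  1 → (16, 'aabceeb')
  2 → (17, 'abceeb')
  3 → (8, 'adbdceeaaabceeb')
  4 → (22, 'b')
  5 → (1, 'bbfccedadbdceeaaabceeb')
  6 → (18, 'bceeb')
  7 → (10, 'bdceeaaabceeb')
  8 → (2, 'bfccedadbdceeaaabceeb')
  9 → (4, 'ccedadbdceeaaabceeb')
  10 → (5, 'cedadbdceeaaabceeb')
  11 → (12, 'ceeaaabceeb')
  12 → (19, 'ceeb')
  13 → (7, 'dadbdceeaaabceeb')
  14 → (9, 'dbdceeaaabceeb')
  15 → (11, 'dceeaaabceeb')
  16 → (14, 'eaaabceeb')
  17 → (21, 'eb')
  18 → (0, 'ebbfccedadbdceeaaabceeb')
  19 → (6, 'edadbdceeaaabceeb')
  20 → (13, 'eeaaabceeb')
  21 → (20, 'eeb')
  22 → (3, 'fccedadbdceeaaabceeb')

SA = [15, 16, 17, 8, 22, 1, 18, 10, 2, 4, 5, 12, 19, 7, 9, 11, 14, 21, 0, 6, 13, 20, 3]
i: (SA[i-1],SA[i]) lcp shared
  1: (15,16) 2 'aa'
  2: (16,17) 1 'a'
  3: (17,8) 1 'a'
  4: (8,22) 0 ''
  5: (22,1) 1 'b'
  6: (1,18) 1 'b'
  7: (18,10) 1 'b'
  8: (10,2) 1 'b'
  9: (2,4) 0 ''
  10: (4,5) 1 'c'
  11: (5,12) 2 'ce'
  12: (12,19) 3 'cee'
  13: (19,7) 0 ''
  14: (7,9) 1 'd'
  15: (9,11) 1 'd'
  16: (11,14) 0 ''
  17: (14,21) 1 'e'
  18: (21,0) 2 'eb'
  19: (0,6) 1 'e'
  20: (6,13) 1 'e'
  21: (13,20) 2 'ee'
  22: (20,3) 0 ''

n(n+1)/2 = 23·24/2 = 276
Σ LCP = 0 + 2 + 1 + 1 + 0 + 1 + 1 + 1 + 1 + 0 + 1 + 2 + 3 + 0 + 1 + 1 + 0 + 1 + 2 + 1 + 1 + 2 + 0 = 23
distinct = 276 − 23 = 253

253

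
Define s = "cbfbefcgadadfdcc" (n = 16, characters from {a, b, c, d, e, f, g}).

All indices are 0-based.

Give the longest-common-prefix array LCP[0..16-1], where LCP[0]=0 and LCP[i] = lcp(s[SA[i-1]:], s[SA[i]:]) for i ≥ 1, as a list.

rank→(start, suffix):
  0 → (8, 'adadfdcc')
  1 → (10, 'adfdcc')
  2 → (3, 'befcgadadfdcc')
  3 → (1, 'bfbefcgadadfdcc')
  4 → (15, 'c')
  5 → (0, 'cbfbefcgadadfdcc')
  6 → (14, 'cc')
  7 → (6, 'cgadadfdcc')
  8 → (9, 'dadfdcc')
  9 → (13, 'dcc')
  10 → (11, 'dfdcc')
  11 → (4, 'efcgadadfdcc')
  12 → (2, 'fbefcgadadfdcc')
  13 → (5, 'fcgadadfdcc')
  14 → (12, 'fdcc')
  15 → (7, 'gadadfdcc')

SA = [8, 10, 3, 1, 15, 0, 14, 6, 9, 13, 11, 4, 2, 5, 12, 7]
i: (SA[i-1],SA[i]) lcp shared
  1: (8,10) 2 'ad'
  2: (10,3) 0 ''
  3: (3,1) 1 'b'
  4: (1,15) 0 ''
  5: (15,0) 1 'c'
  6: (0,14) 1 'c'
  7: (14,6) 1 'c'
  8: (6,9) 0 ''
  9: (9,13) 1 'd'
  10: (13,11) 1 'd'
  11: (11,4) 0 ''
  12: (4,2) 0 ''
  13: (2,5) 1 'f'
  14: (5,12) 1 'f'
  15: (12,7) 0 ''

[0, 2, 0, 1, 0, 1, 1, 1, 0, 1, 1, 0, 0, 1, 1, 0]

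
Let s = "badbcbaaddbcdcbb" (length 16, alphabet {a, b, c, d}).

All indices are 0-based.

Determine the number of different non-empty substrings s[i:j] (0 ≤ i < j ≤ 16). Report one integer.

rank | idx | suffix
   0 |   6 | aaddbcdcbb
   1 |   1 | adbcbaaddbcdcbb
   2 |   7 | addbcdcbb
   3 |  15 | b
   4 |   5 | baaddbcdcbb
   5 |   0 | badbcbaaddbcdcbb
   6 |  14 | bb
   7 |   3 | bcbaaddbcdcbb
   8 |  10 | bcdcbb
   9 |   4 | cbaaddbcdcbb
  10 |  13 | cbb
  11 |  11 | cdcbb
  12 |   2 | dbcbaaddbcdcbb
  13 |   9 | dbcdcbb
  14 |  12 | dcbb
  15 |   8 | ddbcdcbb

SA = [6, 1, 7, 15, 5, 0, 14, 3, 10, 4, 13, 11, 2, 9, 12, 8]
[i] adj suffixes → lcp
  [1] 6/1 → 1 ('a')
  [2] 1/7 → 2 ('ad')
  [3] 7/15 → 0 ('')
  [4] 15/5 → 1 ('b')
  [5] 5/0 → 2 ('ba')
  [6] 0/14 → 1 ('b')
  [7] 14/3 → 1 ('b')
  [8] 3/10 → 2 ('bc')
  [9] 10/4 → 0 ('')
  [10] 4/13 → 2 ('cb')
  [11] 13/11 → 1 ('c')
  [12] 11/2 → 0 ('')
  [13] 2/9 → 3 ('dbc')
  [14] 9/12 → 1 ('d')
  [15] 12/8 → 1 ('d')

n(n+1)/2 = 16·17/2 = 136
Σ LCP = 0 + 1 + 2 + 0 + 1 + 2 + 1 + 1 + 2 + 0 + 2 + 1 + 0 + 3 + 1 + 1 = 18
distinct = 136 − 18 = 118

118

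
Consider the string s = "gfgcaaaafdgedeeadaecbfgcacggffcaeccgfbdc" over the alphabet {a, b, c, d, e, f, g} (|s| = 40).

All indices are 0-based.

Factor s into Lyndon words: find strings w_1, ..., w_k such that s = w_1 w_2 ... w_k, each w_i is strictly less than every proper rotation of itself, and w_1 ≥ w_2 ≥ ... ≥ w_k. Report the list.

emit factor 1: 'g' (i=0, period=1)
emit factor 2: 'fg' (i=1, period=2)
emit factor 3: 'c' (i=3, period=1)
emit factor 4: 'aaaafdgedeeadaecbfgcacggffcaeccgfbdc' (i=4, period=36)

["g", "fg", "c", "aaaafdgedeeadaecbfgcacggffcaeccgfbdc"]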